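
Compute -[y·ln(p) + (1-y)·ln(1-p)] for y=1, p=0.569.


BCE = -[y·ln(p) + (1-y)·ln(1-p)]
= -1·ln(0.569) - 0
= -ln(0.569) = 0.5639

0.5639


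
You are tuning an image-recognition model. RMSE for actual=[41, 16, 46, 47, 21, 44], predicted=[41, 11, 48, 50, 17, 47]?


MSE = 63/6 = 10.5
RMSE = √(63/6) = 3.2404

3.2404


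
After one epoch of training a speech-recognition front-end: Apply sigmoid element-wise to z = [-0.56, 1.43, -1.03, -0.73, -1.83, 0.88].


σ(-0.56) = 1/(1+e^0.56) = 0.3635
σ(1.43) = 1/(1+e^-1.43) = 0.8069
σ(-1.03) = 1/(1+e^1.03) = 0.2631
σ(-0.73) = 1/(1+e^0.73) = 0.3252
σ(-1.83) = 1/(1+e^1.83) = 0.1382
σ(0.88) = 1/(1+e^-0.88) = 0.7068
result = [0.3635, 0.8069, 0.2631, 0.3252, 0.1382, 0.7068]

[0.3635, 0.8069, 0.2631, 0.3252, 0.1382, 0.7068]


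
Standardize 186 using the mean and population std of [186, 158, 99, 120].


μ = 140.75, σ = 33.6108
z = (186 - 140.75)/33.6108 = 1.3463

1.3463


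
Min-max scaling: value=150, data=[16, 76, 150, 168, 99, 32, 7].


min=7, max=168
(150-7)/(168-7) = 143/161 = 0.8882

0.8882


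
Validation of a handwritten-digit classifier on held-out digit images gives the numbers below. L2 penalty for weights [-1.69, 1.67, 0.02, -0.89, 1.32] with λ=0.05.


‖w‖₂² = (-1.69)² + (1.67)² + (0.02)² + (-0.89)² + (1.32)²
     = 2.8561 + 2.7889 + 0.0004 + 0.7921 + 1.7424
     = 8.1799
λ·‖w‖₂² = 0.05·8.1799 = 0.408995

0.408995


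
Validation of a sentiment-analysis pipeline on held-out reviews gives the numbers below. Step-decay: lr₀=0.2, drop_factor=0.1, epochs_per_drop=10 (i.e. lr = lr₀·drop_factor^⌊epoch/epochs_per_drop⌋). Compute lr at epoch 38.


n_drops = ⌊38/10⌋ = 3
lr = 0.2·0.1^3 = 0.2·0.001 = 0.0002

0.0002


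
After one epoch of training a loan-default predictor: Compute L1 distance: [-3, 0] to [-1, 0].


d = |-3+ 1| + |0-0|
  = 2 + 0
  = 2

2


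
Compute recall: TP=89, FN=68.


Recall = TP/(TP+FN)
= 89/(89+68)
= 89/157 = 56.69%

56.69%


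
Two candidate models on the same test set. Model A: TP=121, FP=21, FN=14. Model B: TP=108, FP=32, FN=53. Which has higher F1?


Model A: P=121/142=0.8521, R=121/135=0.8963, F1=2PR/(P+R)=2TP/(2TP+FP+FN)=242/277=0.8736
Model B: P=108/140=0.7714, R=108/161=0.6708, F1=2PR/(P+R)=2TP/(2TP+FP+FN)=216/301=0.7176
0.8736 > 0.7176 → Model A

Model A


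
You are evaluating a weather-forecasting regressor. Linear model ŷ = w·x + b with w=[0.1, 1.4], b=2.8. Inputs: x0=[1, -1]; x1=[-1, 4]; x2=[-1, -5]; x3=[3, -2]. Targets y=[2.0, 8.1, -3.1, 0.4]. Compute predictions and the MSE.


ŷ0 = (0.1)·(1) + (1.4)·(-1) + 2.8 = 1.5
ŷ1 = (0.1)·(-1) + (1.4)·(4) + 2.8 = 8.3
ŷ2 = (0.1)·(-1) + (1.4)·(-5) + 2.8 = -4.3
ŷ3 = (0.1)·(3) + (1.4)·(-2) + 2.8 = 0.3
errors² = [0.25, 0.04, 1.44, 0.01]
MSE = 1.7400/4 = 0.435

0.435


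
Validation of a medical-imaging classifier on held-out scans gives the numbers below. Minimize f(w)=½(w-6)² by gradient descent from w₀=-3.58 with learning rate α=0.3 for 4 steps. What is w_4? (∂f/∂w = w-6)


step 1: grad = -3.58-6 = -9.58; w = -3.58 - 0.3·(-9.58) = -0.706
step 2: grad = -0.706-6 = -6.706; w = -0.706 - 0.3·(-6.706) = 1.3058
step 3: grad = 1.3058-6 = -4.6942; w = 1.3058 - 0.3·(-4.6942) = 2.71406
step 4: grad = 2.71406-6 = -3.28594; w = 2.71406 - 0.3·(-3.28594) = 3.699842

3.699842


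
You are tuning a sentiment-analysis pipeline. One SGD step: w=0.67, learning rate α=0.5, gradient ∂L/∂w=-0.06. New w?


w_new = w - α·∇
= 0.67 - 0.5·-0.06
= 0.67 + 0.03
= 0.7

0.7


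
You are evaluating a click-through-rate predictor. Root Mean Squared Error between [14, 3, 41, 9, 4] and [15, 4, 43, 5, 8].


MSE = 38/5 = 7.6
RMSE = √(38/5) = 2.7568

2.7568


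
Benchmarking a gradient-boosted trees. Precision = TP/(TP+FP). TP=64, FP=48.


Precision = TP/(TP+FP)
= 64/(64+48)
= 64/112 = 57.14%

57.14%


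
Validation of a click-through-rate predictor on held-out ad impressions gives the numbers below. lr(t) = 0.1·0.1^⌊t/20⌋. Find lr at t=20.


n_drops = ⌊20/20⌋ = 1
lr = 0.1·0.1^1 = 0.1·0.1 = 0.01

0.01


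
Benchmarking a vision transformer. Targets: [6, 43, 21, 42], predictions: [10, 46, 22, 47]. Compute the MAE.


Absolute errors: |6-10|=4, |43-46|=3, |21-22|=1, |42-47|=5
Sum = 13
MAE = 13/4 = 13/4

13/4


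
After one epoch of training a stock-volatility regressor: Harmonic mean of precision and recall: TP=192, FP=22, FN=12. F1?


Precision = 192/214 = 0.8972
Recall = 192/204 = 0.9412
F1 = 2·P·R/(P+R) = 2·TP/(2·TP+FP+FN) = 384/(384+22+12) = 384/418 = 0.9187

0.9187


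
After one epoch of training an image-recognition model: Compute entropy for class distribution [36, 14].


Probabilities: [36/50, 14/50] ≈ [0.72, 0.28]
H = -((36/50)·log₂(36/50) + (14/50)·log₂(14/50))
  = 0.8555 bits

0.8555 bits


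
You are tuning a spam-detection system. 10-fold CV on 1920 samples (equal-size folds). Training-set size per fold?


Fold size = 1920/10 = 192
Training per fold = 1920 - 192 = 1728

1728


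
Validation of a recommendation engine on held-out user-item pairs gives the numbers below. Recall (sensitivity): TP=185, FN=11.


Recall = TP/(TP+FN)
= 185/(185+11)
= 185/196 = 94.39%

94.39%


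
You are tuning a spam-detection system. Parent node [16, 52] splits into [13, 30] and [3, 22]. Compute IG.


Parent = [16, 52], H_parent = 0.7871
H_left = 0.8841 (n=43), H_right = 0.5294 (n=25)
H_children = (43/68)·0.8841 + (25/68)·0.5294 = 0.7537
IG = 0.7871 - 0.7537 = 0.0334

0.0334


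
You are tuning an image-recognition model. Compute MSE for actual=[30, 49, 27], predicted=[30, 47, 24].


Squared errors: (30-30)²=0, (49-47)²=4, (27-24)²=9
Sum = 13
MSE = 13/3 = 13/3

13/3


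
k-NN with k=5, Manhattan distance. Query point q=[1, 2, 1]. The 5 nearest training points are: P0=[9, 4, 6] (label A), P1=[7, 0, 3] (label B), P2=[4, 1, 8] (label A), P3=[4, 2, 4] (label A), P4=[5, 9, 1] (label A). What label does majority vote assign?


d(q,P0) = 15  (label A)
d(q,P1) = 10  (label B)
d(q,P2) = 11  (label A)
d(q,P3) = 6  (label A)
d(q,P4) = 11  (label A)
Votes: A=4, B=1
Majority → A

A


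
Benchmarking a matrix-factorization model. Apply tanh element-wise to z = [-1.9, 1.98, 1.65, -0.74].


tanh(-1.9) = -0.9562
tanh(1.98) = 0.9626
tanh(1.65) = 0.9289
tanh(-0.74) = -0.6291
result = [-0.9562, 0.9626, 0.9289, -0.6291]

[-0.9562, 0.9626, 0.9289, -0.6291]


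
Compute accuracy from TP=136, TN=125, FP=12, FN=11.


Accuracy = (TP+TN)/(TP+TN+FP+FN)
= (136+125)/(284)
= 261/284 = 91.9%

91.9%


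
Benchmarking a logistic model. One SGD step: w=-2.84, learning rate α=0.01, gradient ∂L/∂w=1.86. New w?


w_new = w - α·∇
= -2.84 - 0.01·1.86
= -2.84 - 0.0186
= -2.8586

-2.8586


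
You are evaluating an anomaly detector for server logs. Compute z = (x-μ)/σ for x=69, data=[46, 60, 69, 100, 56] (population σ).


μ = 66.2, σ = 18.4434
z = (69 - 66.2)/18.4434 = 0.1518

0.1518


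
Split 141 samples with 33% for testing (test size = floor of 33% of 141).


Test = ⌊141·33/100⌋ = 46
Train = 141 - 46 = 95

Train: 95, Test: 46


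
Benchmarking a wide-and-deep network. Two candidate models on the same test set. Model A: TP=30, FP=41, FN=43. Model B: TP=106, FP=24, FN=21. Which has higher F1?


Model A: P=30/71=0.4225, R=30/73=0.411, F1=2PR/(P+R)=2TP/(2TP+FP+FN)=60/144=0.4167
Model B: P=106/130=0.8154, R=106/127=0.8346, F1=2PR/(P+R)=2TP/(2TP+FP+FN)=212/257=0.8249
0.4167 < 0.8249 → Model B

Model B


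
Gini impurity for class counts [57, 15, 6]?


Probabilities: [57/78, 15/78, 6/78] ≈ [0.7308, 0.1923, 0.0769]
Σpᵢ² = (3249 + 225 + 36)/78² = 3510/6084
Gini = 1 - Σpᵢ² = 1 - 3510/6084 = 0.4231

0.4231


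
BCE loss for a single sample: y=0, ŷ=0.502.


BCE = -[y·ln(p) + (1-y)·ln(1-p)]
= -0 - 1·ln(1-0.502)
= -ln(0.498) = 0.6972

0.6972


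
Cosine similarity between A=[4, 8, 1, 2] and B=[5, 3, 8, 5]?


A·B = 4·5 + 8·3 + 1·8 + 2·5 = 62
‖A‖ = √85 = 9.2195, ‖B‖ = √123 = 11.0905
cos = 62/(√85·√123) = 62/√10455 = 0.6064

0.6064


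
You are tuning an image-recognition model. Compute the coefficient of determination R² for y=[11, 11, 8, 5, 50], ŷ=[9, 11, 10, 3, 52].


ȳ = 17
SS_res = Σ(y-ŷ)² = 16
SS_tot = Σ(y-ȳ)² = 1386
R² = 1 - SS_res/SS_tot = 1 - 0.0115 = 0.9885

0.9885


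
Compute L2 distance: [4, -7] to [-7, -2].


d = √((4+ 7)² + (-7+ 2)²)
  = √(121 + 25)
  = √146 = 12.083

12.083


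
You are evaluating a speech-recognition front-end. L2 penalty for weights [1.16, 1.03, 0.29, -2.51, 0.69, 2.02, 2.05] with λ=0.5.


‖w‖₂² = (1.16)² + (1.03)² + (0.29)² + (-2.51)² + (0.69)² + (2.02)² + (2.05)²
     = 1.3456 + 1.0609 + 0.0841 + 6.3001 + 0.4761 + 4.0804 + 4.2025
     = 17.5497
λ·‖w‖₂² = 0.5·17.5497 = 8.77485

8.77485


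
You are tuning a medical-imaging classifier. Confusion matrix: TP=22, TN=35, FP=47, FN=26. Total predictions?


Total = TP + TN + FP + FN
= 22 + 35 + 47 + 26
= 130
(Predicted positive: 69, predicted negative: 61)

130


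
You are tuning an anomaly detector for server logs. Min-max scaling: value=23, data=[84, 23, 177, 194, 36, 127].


min=23, max=194
(23-23)/(194-23) = 0/171 = 0.0

0.0


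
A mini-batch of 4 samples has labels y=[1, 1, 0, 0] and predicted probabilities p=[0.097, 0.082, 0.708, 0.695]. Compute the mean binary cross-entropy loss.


L[0] = -ln(0.097) = 2.333
L[1] = -ln(0.082) = 2.501
L[2] = -ln(1-0.708) = -ln(0.292) = 1.231
L[3] = -ln(1-0.695) = -ln(0.305) = 1.1874
mean = (2.333 + 2.501 + 1.231 + 1.1874)/4 = 1.8131

1.8131


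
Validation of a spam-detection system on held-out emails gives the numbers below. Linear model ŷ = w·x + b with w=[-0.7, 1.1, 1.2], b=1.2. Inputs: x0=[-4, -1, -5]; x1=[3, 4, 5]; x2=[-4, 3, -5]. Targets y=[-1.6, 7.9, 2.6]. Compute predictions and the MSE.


ŷ0 = (-0.7)·(-4) + (1.1)·(-1) + (1.2)·(-5) + 1.2 = -3.1
ŷ1 = (-0.7)·(3) + (1.1)·(4) + (1.2)·(5) + 1.2 = 9.5
ŷ2 = (-0.7)·(-4) + (1.1)·(3) + (1.2)·(-5) + 1.2 = 1.3
errors² = [2.25, 2.56, 1.69]
MSE = 6.5000/3 = 2.1667

2.1667


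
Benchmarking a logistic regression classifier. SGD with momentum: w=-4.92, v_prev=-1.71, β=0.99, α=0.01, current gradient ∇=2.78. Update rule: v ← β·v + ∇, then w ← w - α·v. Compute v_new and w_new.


v_new = 0.99·-1.71 + 2.78 = -1.6929 + 2.78 = 1.0871
w_new = -4.92 - 0.01·1.0871 = -4.92 - 0.010871 = -4.930871

v_new=1.0871, w_new=-4.930871


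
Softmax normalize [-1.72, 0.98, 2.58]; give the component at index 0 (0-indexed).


Exponentials: e^-1.72=0.1791, e^0.98=2.6645, e^2.58=13.1971
Sum = 16.0407
Softmax = [0.0112, 0.1661, 0.8227]
p[0] = 0.1791/16.0407 = 0.0112

0.0112


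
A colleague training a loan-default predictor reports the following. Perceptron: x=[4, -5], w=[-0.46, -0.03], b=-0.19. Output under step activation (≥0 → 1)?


z = (4)·(-0.46) + (-5)·(-0.03) - 0.19
  = -1.88
step(z) = 0 (z<0)

0


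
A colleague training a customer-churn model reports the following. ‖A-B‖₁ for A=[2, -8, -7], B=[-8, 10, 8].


d = |2+ 8| + |-8-10| + |-7-8|
  = 10 + 18 + 15
  = 43

43


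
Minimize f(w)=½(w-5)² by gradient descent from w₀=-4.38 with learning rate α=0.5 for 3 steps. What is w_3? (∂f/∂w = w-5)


step 1: grad = -4.38-5 = -9.38; w = -4.38 - 0.5·(-9.38) = 0.31
step 2: grad = 0.31-5 = -4.69; w = 0.31 - 0.5·(-4.69) = 2.655
step 3: grad = 2.655-5 = -2.345; w = 2.655 - 0.5·(-2.345) = 3.8275

3.8275


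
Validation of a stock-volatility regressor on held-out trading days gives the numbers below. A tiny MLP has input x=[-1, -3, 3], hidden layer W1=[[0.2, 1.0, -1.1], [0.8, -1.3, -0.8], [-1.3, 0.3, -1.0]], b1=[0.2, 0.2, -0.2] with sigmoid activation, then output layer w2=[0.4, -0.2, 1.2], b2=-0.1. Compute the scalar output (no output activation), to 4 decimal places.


z1[0] = (0.2)·(-1) + (1.0)·(-3) + (-1.1)·(3) + 0.2 = -6.3
z1[1] = (0.8)·(-1) + (-1.3)·(-3) + (-0.8)·(3) + 0.2 = 0.9
z1[2] = (-1.3)·(-1) + (0.3)·(-3) + (-1.0)·(3) - 0.2 = -2.8
h = sigmoid(z1) = [0.0018, 0.7109, 0.0573]
output = (0.4)·(0.0018) + (-0.2)·(0.7109) + (1.2)·(0.0573) - 0.1 = -0.1727

-0.1727


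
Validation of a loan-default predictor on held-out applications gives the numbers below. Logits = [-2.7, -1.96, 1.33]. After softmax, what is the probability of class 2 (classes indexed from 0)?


Exponentials: e^-2.7=0.0672, e^-1.96=0.1409, e^1.33=3.781
Sum = 3.9891
Softmax = [0.0168, 0.0353, 0.9478]
p[2] = 3.781/3.9891 = 0.9478

0.9478


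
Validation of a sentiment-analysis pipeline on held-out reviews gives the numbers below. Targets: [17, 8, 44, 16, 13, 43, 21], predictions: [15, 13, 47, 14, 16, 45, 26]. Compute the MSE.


Squared errors: (17-15)²=4, (8-13)²=25, (44-47)²=9, (16-14)²=4, (13-16)²=9, (43-45)²=4, (21-26)²=25
Sum = 80
MSE = 80/7 = 80/7

80/7


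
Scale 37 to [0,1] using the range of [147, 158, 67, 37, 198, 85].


min=37, max=198
(37-37)/(198-37) = 0/161 = 0.0

0.0


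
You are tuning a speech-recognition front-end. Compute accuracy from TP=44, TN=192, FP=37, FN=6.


Accuracy = (TP+TN)/(TP+TN+FP+FN)
= (44+192)/(279)
= 236/279 = 84.59%

84.59%


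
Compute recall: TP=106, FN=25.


Recall = TP/(TP+FN)
= 106/(106+25)
= 106/131 = 80.92%

80.92%


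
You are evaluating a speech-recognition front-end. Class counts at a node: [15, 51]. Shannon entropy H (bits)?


Probabilities: [15/66, 51/66] ≈ [0.2273, 0.7727]
H = -((15/66)·log₂(15/66) + (51/66)·log₂(51/66))
  = 0.7732 bits

0.7732 bits


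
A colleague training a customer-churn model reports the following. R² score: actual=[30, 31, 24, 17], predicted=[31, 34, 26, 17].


ȳ = 25.5
SS_res = Σ(y-ŷ)² = 14
SS_tot = Σ(y-ȳ)² = 125
R² = 1 - SS_res/SS_tot = 1 - 0.112 = 0.888

0.888


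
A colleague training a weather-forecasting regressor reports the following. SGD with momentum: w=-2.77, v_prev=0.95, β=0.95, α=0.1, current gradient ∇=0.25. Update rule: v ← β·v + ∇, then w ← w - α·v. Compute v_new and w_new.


v_new = 0.95·0.95 + 0.25 = 0.9025 + 0.25 = 1.1525
w_new = -2.77 - 0.1·1.1525 = -2.77 - 0.11525 = -2.88525

v_new=1.1525, w_new=-2.88525


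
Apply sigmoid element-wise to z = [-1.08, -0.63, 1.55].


σ(-1.08) = 1/(1+e^1.08) = 0.2535
σ(-0.63) = 1/(1+e^0.63) = 0.3475
σ(1.55) = 1/(1+e^-1.55) = 0.8249
result = [0.2535, 0.3475, 0.8249]

[0.2535, 0.3475, 0.8249]


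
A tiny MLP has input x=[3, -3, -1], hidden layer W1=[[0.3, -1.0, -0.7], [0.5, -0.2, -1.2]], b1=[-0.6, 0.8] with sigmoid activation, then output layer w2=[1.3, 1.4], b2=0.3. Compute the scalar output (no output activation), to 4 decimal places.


z1[0] = (0.3)·(3) + (-1.0)·(-3) + (-0.7)·(-1) - 0.6 = 4.0
z1[1] = (0.5)·(3) + (-0.2)·(-3) + (-1.2)·(-1) + 0.8 = 4.1
h = sigmoid(z1) = [0.982, 0.9837]
output = (1.3)·(0.982) + (1.4)·(0.9837) + 0.3 = 2.9538

2.9538


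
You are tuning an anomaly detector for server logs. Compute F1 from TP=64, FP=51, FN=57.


Precision = 64/115 = 0.5565
Recall = 64/121 = 0.5289
F1 = 2·P·R/(P+R) = 2·TP/(2·TP+FP+FN) = 128/(128+51+57) = 128/236 = 0.5424

0.5424


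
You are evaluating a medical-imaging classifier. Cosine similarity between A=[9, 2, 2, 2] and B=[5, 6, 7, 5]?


A·B = 9·5 + 2·6 + 2·7 + 2·5 = 81
‖A‖ = √93 = 9.6437, ‖B‖ = √135 = 11.619
cos = 81/(√93·√135) = 81/√12555 = 0.7229

0.7229


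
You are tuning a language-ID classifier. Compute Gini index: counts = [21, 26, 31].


Probabilities: [21/78, 26/78, 31/78] ≈ [0.2692, 0.3333, 0.3974]
Σpᵢ² = (441 + 676 + 961)/78² = 2078/6084
Gini = 1 - Σpᵢ² = 1 - 2078/6084 = 0.6584

0.6584


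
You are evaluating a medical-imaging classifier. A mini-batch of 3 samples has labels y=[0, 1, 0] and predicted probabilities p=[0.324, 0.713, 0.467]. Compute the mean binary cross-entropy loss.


L[0] = -ln(1-0.324) = -ln(0.676) = 0.3916
L[1] = -ln(0.713) = 0.3383
L[2] = -ln(1-0.467) = -ln(0.533) = 0.6292
mean = (0.3916 + 0.3383 + 0.6292)/3 = 0.453

0.453


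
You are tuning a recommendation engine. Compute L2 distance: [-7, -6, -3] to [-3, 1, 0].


d = √((-7+ 3)² + (-6-1)² + (-3-0)²)
  = √(16 + 49 + 9)
  = √74 = 8.6023

8.6023


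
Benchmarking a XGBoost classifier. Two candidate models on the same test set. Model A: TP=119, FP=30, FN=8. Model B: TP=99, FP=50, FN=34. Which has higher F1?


Model A: P=119/149=0.7987, R=119/127=0.937, F1=2PR/(P+R)=2TP/(2TP+FP+FN)=238/276=0.8623
Model B: P=99/149=0.6644, R=99/133=0.7444, F1=2PR/(P+R)=2TP/(2TP+FP+FN)=198/282=0.7021
0.8623 > 0.7021 → Model A

Model A


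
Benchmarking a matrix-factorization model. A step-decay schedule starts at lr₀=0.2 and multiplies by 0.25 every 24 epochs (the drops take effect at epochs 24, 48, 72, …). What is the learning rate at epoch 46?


n_drops = ⌊46/24⌋ = 1
lr = 0.2·0.25^1 = 0.2·0.25 = 0.05

0.05


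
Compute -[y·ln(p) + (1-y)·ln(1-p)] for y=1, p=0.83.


BCE = -[y·ln(p) + (1-y)·ln(1-p)]
= -1·ln(0.83) - 0
= -ln(0.83) = 0.1863

0.1863


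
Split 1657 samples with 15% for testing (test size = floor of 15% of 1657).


Test = ⌊1657·15/100⌋ = 248
Train = 1657 - 248 = 1409

Train: 1409, Test: 248


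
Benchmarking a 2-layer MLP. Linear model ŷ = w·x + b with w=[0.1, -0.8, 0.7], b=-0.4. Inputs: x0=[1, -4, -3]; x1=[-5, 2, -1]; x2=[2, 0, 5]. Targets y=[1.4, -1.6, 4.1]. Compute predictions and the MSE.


ŷ0 = (0.1)·(1) + (-0.8)·(-4) + (0.7)·(-3) - 0.4 = 0.8
ŷ1 = (0.1)·(-5) + (-0.8)·(2) + (0.7)·(-1) - 0.4 = -3.2
ŷ2 = (0.1)·(2) + (-0.8)·(0) + (0.7)·(5) - 0.4 = 3.3
errors² = [0.36, 2.56, 0.64]
MSE = 3.5600/3 = 1.1867

1.1867


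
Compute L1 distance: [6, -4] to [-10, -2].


d = |6+ 10| + |-4+ 2|
  = 16 + 2
  = 18

18


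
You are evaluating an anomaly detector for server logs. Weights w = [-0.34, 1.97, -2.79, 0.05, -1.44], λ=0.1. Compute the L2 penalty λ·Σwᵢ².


‖w‖₂² = (-0.34)² + (1.97)² + (-2.79)² + (0.05)² + (-1.44)²
     = 0.1156 + 3.8809 + 7.7841 + 0.0025 + 2.0736
     = 13.8567
λ·‖w‖₂² = 0.1·13.8567 = 1.38567

1.38567


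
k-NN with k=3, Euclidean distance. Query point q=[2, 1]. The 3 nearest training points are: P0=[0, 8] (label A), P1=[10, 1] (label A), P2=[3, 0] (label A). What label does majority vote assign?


d(q,P0) = 7.2801  (label A)
d(q,P1) = 8.0  (label A)
d(q,P2) = 1.4142  (label A)
Votes: A=3, B=0
Majority → A

A


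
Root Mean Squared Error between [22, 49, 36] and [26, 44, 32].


MSE = 57/3 = 19
RMSE = √(57/3) = 4.3589

4.3589


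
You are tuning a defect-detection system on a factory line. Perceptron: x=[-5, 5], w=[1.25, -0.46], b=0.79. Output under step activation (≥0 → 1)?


z = (-5)·(1.25) + (5)·(-0.46) + 0.79
  = -7.76
step(z) = 0 (z<0)

0


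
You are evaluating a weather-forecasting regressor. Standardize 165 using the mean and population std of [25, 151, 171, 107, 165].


μ = 123.8, σ = 54.238
z = (165 - 123.8)/54.238 = 0.7596

0.7596


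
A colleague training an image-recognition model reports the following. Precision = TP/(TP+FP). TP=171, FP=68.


Precision = TP/(TP+FP)
= 171/(171+68)
= 171/239 = 71.55%

71.55%


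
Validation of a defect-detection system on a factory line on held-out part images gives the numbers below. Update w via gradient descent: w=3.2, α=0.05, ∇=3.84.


w_new = w - α·∇
= 3.2 - 0.05·3.84
= 3.2 - 0.192
= 3.008

3.008


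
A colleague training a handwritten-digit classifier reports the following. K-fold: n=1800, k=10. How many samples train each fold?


Fold size = 1800/10 = 180
Training per fold = 1800 - 180 = 1620

1620


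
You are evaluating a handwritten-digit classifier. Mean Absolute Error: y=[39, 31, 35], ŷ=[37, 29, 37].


Absolute errors: |39-37|=2, |31-29|=2, |35-37|=2
Sum = 6
MAE = 6/3 = 2

2


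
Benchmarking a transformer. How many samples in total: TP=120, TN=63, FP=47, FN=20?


Total = TP + TN + FP + FN
= 120 + 63 + 47 + 20
= 250
(Predicted positive: 167, predicted negative: 83)

250


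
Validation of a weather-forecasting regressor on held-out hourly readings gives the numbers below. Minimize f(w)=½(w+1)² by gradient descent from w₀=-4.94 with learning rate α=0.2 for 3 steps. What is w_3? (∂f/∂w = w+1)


step 1: grad = -4.94+1 = -3.94; w = -4.94 - 0.2·(-3.94) = -4.152
step 2: grad = -4.152+1 = -3.152; w = -4.152 - 0.2·(-3.152) = -3.5216
step 3: grad = -3.5216+1 = -2.5216; w = -3.5216 - 0.2·(-2.5216) = -3.01728

-3.01728


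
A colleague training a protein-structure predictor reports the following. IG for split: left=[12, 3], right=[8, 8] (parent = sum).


Parent = [20, 11], H_parent = 0.9383
H_left = 0.7219 (n=15), H_right = 1 (n=16)
H_children = (15/31)·0.7219 + (16/31)·1 = 0.8654
IG = 0.9383 - 0.8654 = 0.0729

0.0729


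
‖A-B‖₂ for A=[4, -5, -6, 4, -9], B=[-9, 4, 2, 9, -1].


d = √((4+ 9)² + (-5-4)² + (-6-2)² + (4-9)² + (-9+ 1)²)
  = √(169 + 81 + 64 + 25 + 64)
  = √403 = 20.0749

20.0749


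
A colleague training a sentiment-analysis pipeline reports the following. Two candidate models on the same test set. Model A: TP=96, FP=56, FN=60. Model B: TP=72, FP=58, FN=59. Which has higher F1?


Model A: P=96/152=0.6316, R=96/156=0.6154, F1=2PR/(P+R)=2TP/(2TP+FP+FN)=192/308=0.6234
Model B: P=72/130=0.5538, R=72/131=0.5496, F1=2PR/(P+R)=2TP/(2TP+FP+FN)=144/261=0.5517
0.6234 > 0.5517 → Model A

Model A


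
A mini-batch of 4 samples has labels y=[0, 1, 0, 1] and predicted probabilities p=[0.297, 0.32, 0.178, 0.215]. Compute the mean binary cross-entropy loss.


L[0] = -ln(1-0.297) = -ln(0.703) = 0.3524
L[1] = -ln(0.32) = 1.1394
L[2] = -ln(1-0.178) = -ln(0.822) = 0.196
L[3] = -ln(0.215) = 1.5371
mean = (0.3524 + 1.1394 + 0.196 + 1.5371)/4 = 0.8062

0.8062


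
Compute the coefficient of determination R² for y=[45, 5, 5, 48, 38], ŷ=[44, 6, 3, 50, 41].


ȳ = 28.2
SS_res = Σ(y-ŷ)² = 19
SS_tot = Σ(y-ȳ)² = 1846.8
R² = 1 - SS_res/SS_tot = 1 - 0.0103 = 0.9897

0.9897


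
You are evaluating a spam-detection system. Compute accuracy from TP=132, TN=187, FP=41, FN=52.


Accuracy = (TP+TN)/(TP+TN+FP+FN)
= (132+187)/(412)
= 319/412 = 77.43%

77.43%


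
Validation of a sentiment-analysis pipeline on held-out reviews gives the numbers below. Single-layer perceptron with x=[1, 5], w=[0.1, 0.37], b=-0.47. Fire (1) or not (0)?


z = (1)·(0.1) + (5)·(0.37) - 0.47
  = 1.48
step(z) = 1 (z≥0)

1


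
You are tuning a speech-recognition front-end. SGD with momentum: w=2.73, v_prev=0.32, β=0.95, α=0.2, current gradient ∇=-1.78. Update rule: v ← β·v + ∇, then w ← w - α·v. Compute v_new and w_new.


v_new = 0.95·0.32 - 1.78 = 0.304 - 1.78 = -1.476
w_new = 2.73 - 0.2·-1.476 = 2.73 + 0.2952 = 3.0252

v_new=-1.476, w_new=3.0252


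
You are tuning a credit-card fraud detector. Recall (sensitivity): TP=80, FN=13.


Recall = TP/(TP+FN)
= 80/(80+13)
= 80/93 = 86.02%

86.02%


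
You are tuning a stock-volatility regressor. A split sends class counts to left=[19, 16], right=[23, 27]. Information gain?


Parent = [42, 43], H_parent = 0.9999
H_left = 0.9947 (n=35), H_right = 0.9954 (n=50)
H_children = (35/85)·0.9947 + (50/85)·0.9954 = 0.9951
IG = 0.9999 - 0.9951 = 0.0048

0.0048


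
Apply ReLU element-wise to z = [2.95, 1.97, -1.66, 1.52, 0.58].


ReLU(2.95) = max(0, 2.95) = 2.95
ReLU(1.97) = max(0, 1.97) = 1.97
ReLU(-1.66) = max(0, -1.66) = 0.0
ReLU(1.52) = max(0, 1.52) = 1.52
ReLU(0.58) = max(0, 0.58) = 0.58
result = [2.95, 1.97, 0.0, 1.52, 0.58]

[2.95, 1.97, 0.0, 1.52, 0.58]


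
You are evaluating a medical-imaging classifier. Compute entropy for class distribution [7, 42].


Probabilities: [7/49, 42/49] ≈ [0.1429, 0.8571]
H = -((7/49)·log₂(7/49) + (42/49)·log₂(42/49))
  = 0.5917 bits

0.5917 bits


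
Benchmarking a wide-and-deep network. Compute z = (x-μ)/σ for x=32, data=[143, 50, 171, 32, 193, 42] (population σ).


μ = 105.1667, σ = 65.6593
z = (32 - 105.1667)/65.6593 = -1.1143

-1.1143


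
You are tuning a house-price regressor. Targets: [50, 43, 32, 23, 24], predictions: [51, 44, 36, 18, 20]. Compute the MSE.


Squared errors: (50-51)²=1, (43-44)²=1, (32-36)²=16, (23-18)²=25, (24-20)²=16
Sum = 59
MSE = 59/5 = 59/5

59/5


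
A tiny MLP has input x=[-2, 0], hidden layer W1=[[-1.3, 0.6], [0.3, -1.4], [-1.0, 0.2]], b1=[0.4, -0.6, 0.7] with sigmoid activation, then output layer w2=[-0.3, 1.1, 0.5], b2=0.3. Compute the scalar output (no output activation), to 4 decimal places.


z1[0] = (-1.3)·(-2) + (0.6)·(0) + 0.4 = 3.0
z1[1] = (0.3)·(-2) + (-1.4)·(0) - 0.6 = -1.2
z1[2] = (-1.0)·(-2) + (0.2)·(0) + 0.7 = 2.7
h = sigmoid(z1) = [0.9526, 0.2315, 0.937]
output = (-0.3)·(0.9526) + (1.1)·(0.2315) + (0.5)·(0.937) + 0.3 = 0.7374

0.7374


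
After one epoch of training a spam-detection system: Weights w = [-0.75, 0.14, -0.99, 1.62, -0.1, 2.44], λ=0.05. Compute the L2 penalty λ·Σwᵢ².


‖w‖₂² = (-0.75)² + (0.14)² + (-0.99)² + (1.62)² + (-0.1)² + (2.44)²
     = 0.5625 + 0.0196 + 0.9801 + 2.6244 + 0.01 + 5.9536
     = 10.1502
λ·‖w‖₂² = 0.05·10.1502 = 0.50751

0.50751


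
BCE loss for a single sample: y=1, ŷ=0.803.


BCE = -[y·ln(p) + (1-y)·ln(1-p)]
= -1·ln(0.803) - 0
= -ln(0.803) = 0.2194

0.2194


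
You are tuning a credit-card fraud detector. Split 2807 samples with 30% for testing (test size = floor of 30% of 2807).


Test = ⌊2807·30/100⌋ = 842
Train = 2807 - 842 = 1965

Train: 1965, Test: 842


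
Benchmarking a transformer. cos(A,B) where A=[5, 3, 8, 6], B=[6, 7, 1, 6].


A·B = 5·6 + 3·7 + 8·1 + 6·6 = 95
‖A‖ = √134 = 11.5758, ‖B‖ = √122 = 11.0454
cos = 95/(√134·√122) = 95/√16348 = 0.743

0.743


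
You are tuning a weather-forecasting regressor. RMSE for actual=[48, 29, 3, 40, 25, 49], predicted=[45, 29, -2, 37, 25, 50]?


MSE = 44/6 = 7.3333
RMSE = √(44/6) = 2.708

2.708


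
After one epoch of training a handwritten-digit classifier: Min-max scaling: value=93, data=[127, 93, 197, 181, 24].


min=24, max=197
(93-24)/(197-24) = 69/173 = 0.3988

0.3988


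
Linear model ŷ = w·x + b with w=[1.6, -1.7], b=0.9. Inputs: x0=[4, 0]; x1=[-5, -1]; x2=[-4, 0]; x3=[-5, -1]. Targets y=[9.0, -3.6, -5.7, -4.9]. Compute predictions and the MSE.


ŷ0 = (1.6)·(4) + (-1.7)·(0) + 0.9 = 7.3
ŷ1 = (1.6)·(-5) + (-1.7)·(-1) + 0.9 = -5.4
ŷ2 = (1.6)·(-4) + (-1.7)·(0) + 0.9 = -5.5
ŷ3 = (1.6)·(-5) + (-1.7)·(-1) + 0.9 = -5.4
errors² = [2.89, 3.24, 0.04, 0.25]
MSE = 6.4200/4 = 1.605

1.605


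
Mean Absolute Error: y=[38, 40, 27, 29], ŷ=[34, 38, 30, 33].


Absolute errors: |38-34|=4, |40-38|=2, |27-30|=3, |29-33|=4
Sum = 13
MAE = 13/4 = 13/4

13/4


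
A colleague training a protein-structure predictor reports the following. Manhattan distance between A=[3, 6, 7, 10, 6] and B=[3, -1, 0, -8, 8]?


d = |3-3| + |6+ 1| + |7-0| + |10+ 8| + |6-8|
  = 0 + 7 + 7 + 18 + 2
  = 34

34


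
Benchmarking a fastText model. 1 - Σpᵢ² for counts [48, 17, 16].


Probabilities: [48/81, 17/81, 16/81] ≈ [0.5926, 0.2099, 0.1975]
Σpᵢ² = (2304 + 289 + 256)/81² = 2849/6561
Gini = 1 - Σpᵢ² = 1 - 2849/6561 = 0.5658

0.5658


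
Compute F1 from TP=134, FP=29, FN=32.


Precision = 134/163 = 0.8221
Recall = 134/166 = 0.8072
F1 = 2·P·R/(P+R) = 2·TP/(2·TP+FP+FN) = 268/(268+29+32) = 268/329 = 0.8146

0.8146


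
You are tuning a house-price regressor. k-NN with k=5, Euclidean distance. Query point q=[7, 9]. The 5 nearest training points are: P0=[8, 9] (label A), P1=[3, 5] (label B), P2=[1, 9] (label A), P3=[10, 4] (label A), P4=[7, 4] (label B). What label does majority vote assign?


d(q,P0) = 1.0  (label A)
d(q,P1) = 5.6569  (label B)
d(q,P2) = 6.0  (label A)
d(q,P3) = 5.831  (label A)
d(q,P4) = 5.0  (label B)
Votes: A=3, B=2
Majority → A

A


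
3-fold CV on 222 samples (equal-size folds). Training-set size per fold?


Fold size = 222/3 = 74
Training per fold = 222 - 74 = 148

148


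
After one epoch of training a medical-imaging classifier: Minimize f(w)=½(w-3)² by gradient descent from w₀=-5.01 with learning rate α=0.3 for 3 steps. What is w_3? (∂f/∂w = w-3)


step 1: grad = -5.01-3 = -8.01; w = -5.01 - 0.3·(-8.01) = -2.607
step 2: grad = -2.607-3 = -5.607; w = -2.607 - 0.3·(-5.607) = -0.9249
step 3: grad = -0.9249-3 = -3.9249; w = -0.9249 - 0.3·(-3.9249) = 0.25257

0.25257


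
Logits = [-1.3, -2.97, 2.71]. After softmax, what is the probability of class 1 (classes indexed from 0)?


Exponentials: e^-1.3=0.2725, e^-2.97=0.0513, e^2.71=15.0293
Sum = 15.3531
Softmax = [0.0178, 0.0033, 0.9789]
p[1] = 0.0513/15.3531 = 0.0033

0.0033


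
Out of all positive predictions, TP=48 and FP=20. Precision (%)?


Precision = TP/(TP+FP)
= 48/(48+20)
= 48/68 = 70.59%

70.59%


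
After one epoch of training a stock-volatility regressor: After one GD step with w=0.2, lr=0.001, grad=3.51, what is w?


w_new = w - α·∇
= 0.2 - 0.001·3.51
= 0.2 - 0.00351
= 0.19649

0.19649


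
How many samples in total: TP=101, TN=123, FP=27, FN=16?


Total = TP + TN + FP + FN
= 101 + 123 + 27 + 16
= 267
(Predicted positive: 128, predicted negative: 139)

267


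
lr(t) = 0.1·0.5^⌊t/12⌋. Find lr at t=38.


n_drops = ⌊38/12⌋ = 3
lr = 0.1·0.5^3 = 0.1·0.125 = 0.0125

0.0125


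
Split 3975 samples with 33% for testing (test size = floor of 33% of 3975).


Test = ⌊3975·33/100⌋ = 1311
Train = 3975 - 1311 = 2664

Train: 2664, Test: 1311


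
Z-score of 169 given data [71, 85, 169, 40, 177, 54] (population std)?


μ = 99.3333, σ = 53.9588
z = (169 - 99.3333)/53.9588 = 1.2911

1.2911


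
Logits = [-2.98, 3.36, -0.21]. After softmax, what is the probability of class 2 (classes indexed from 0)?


Exponentials: e^-2.98=0.0508, e^3.36=28.7892, e^-0.21=0.8106
Sum = 29.6506
Softmax = [0.0017, 0.9709, 0.0273]
p[2] = 0.8106/29.6506 = 0.0273

0.0273


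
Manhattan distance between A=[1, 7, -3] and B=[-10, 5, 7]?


d = |1+ 10| + |7-5| + |-3-7|
  = 11 + 2 + 10
  = 23

23


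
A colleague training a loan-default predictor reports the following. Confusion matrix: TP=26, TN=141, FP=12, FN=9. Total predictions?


Total = TP + TN + FP + FN
= 26 + 141 + 12 + 9
= 188
(Predicted positive: 38, predicted negative: 150)

188


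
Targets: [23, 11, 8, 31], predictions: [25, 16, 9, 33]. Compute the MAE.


Absolute errors: |23-25|=2, |11-16|=5, |8-9|=1, |31-33|=2
Sum = 10
MAE = 10/4 = 5/2

5/2


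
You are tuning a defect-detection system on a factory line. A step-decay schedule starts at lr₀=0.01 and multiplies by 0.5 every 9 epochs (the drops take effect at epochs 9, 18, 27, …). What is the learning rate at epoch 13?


n_drops = ⌊13/9⌋ = 1
lr = 0.01·0.5^1 = 0.01·0.5 = 0.005

0.005


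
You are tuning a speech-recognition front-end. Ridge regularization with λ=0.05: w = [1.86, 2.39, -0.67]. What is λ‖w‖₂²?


‖w‖₂² = (1.86)² + (2.39)² + (-0.67)²
     = 3.4596 + 5.7121 + 0.4489
     = 9.6206
λ·‖w‖₂² = 0.05·9.6206 = 0.48103

0.48103


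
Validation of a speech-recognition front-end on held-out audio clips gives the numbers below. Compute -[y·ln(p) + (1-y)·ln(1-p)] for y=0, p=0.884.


BCE = -[y·ln(p) + (1-y)·ln(1-p)]
= -0 - 1·ln(1-0.884)
= -ln(0.116) = 2.1542

2.1542


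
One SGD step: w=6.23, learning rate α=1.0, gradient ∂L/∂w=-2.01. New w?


w_new = w - α·∇
= 6.23 - 1.0·-2.01
= 6.23 + 2.01
= 8.24

8.24


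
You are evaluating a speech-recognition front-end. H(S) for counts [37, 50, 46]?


Probabilities: [37/133, 50/133, 46/133] ≈ [0.2782, 0.3759, 0.3459]
H = -((37/133)·log₂(37/133) + (50/133)·log₂(50/133) + (46/133)·log₂(46/133))
  = 1.5739 bits

1.5739 bits


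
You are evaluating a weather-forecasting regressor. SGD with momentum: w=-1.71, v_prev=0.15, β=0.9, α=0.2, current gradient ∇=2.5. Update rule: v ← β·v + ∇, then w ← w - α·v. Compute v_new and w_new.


v_new = 0.9·0.15 + 2.5 = 0.135 + 2.5 = 2.635
w_new = -1.71 - 0.2·2.635 = -1.71 - 0.527 = -2.237

v_new=2.635, w_new=-2.237


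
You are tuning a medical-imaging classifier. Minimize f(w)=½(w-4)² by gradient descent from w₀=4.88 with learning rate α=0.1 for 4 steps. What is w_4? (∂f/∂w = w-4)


step 1: grad = 4.88-4 = 0.88; w = 4.88 - 0.1·(0.88) = 4.792
step 2: grad = 4.792-4 = 0.792; w = 4.792 - 0.1·(0.792) = 4.7128
step 3: grad = 4.7128-4 = 0.7128; w = 4.7128 - 0.1·(0.7128) = 4.64152
step 4: grad = 4.64152-4 = 0.64152; w = 4.64152 - 0.1·(0.64152) = 4.577368

4.577368


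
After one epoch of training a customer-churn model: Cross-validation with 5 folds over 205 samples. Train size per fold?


Fold size = 205/5 = 41
Training per fold = 205 - 41 = 164

164


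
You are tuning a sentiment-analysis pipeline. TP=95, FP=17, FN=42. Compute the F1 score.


Precision = 95/112 = 0.8482
Recall = 95/137 = 0.6934
F1 = 2·P·R/(P+R) = 2·TP/(2·TP+FP+FN) = 190/(190+17+42) = 190/249 = 0.7631

0.7631


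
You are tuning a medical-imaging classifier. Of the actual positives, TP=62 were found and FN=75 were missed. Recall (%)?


Recall = TP/(TP+FN)
= 62/(62+75)
= 62/137 = 45.26%

45.26%


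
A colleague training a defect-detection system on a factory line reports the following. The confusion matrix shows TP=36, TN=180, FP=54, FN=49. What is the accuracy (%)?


Accuracy = (TP+TN)/(TP+TN+FP+FN)
= (36+180)/(319)
= 216/319 = 67.71%

67.71%


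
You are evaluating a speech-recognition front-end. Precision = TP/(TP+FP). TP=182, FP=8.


Precision = TP/(TP+FP)
= 182/(182+8)
= 182/190 = 95.79%

95.79%


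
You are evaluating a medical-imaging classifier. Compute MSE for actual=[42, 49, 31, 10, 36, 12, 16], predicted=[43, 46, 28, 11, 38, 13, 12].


Squared errors: (42-43)²=1, (49-46)²=9, (31-28)²=9, (10-11)²=1, (36-38)²=4, (12-13)²=1, (16-12)²=16
Sum = 41
MSE = 41/7 = 41/7

41/7


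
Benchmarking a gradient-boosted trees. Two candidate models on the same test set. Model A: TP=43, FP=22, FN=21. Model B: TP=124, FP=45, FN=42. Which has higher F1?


Model A: P=43/65=0.6615, R=43/64=0.6719, F1=2PR/(P+R)=2TP/(2TP+FP+FN)=86/129=0.6667
Model B: P=124/169=0.7337, R=124/166=0.747, F1=2PR/(P+R)=2TP/(2TP+FP+FN)=248/335=0.7403
0.6667 < 0.7403 → Model B

Model B


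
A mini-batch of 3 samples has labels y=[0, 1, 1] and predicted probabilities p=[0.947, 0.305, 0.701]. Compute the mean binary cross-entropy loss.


L[0] = -ln(1-0.947) = -ln(0.053) = 2.9375
L[1] = -ln(0.305) = 1.1874
L[2] = -ln(0.701) = 0.3552
mean = (2.9375 + 1.1874 + 0.3552)/3 = 1.4934

1.4934


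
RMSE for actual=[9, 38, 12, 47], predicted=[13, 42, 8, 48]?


MSE = 49/4 = 12.25
RMSE = √(49/4) = 3.5

3.5


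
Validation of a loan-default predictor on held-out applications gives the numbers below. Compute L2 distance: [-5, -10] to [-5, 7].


d = √((-5+ 5)² + (-10-7)²)
  = √(0 + 289)
  = √289 = 17.0

17.0


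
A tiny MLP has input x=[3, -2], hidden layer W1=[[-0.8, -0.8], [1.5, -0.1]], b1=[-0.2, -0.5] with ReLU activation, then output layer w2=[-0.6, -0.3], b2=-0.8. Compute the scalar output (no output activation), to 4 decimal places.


z1[0] = (-0.8)·(3) + (-0.8)·(-2) - 0.2 = -1.0
z1[1] = (1.5)·(3) + (-0.1)·(-2) - 0.5 = 4.2
h = ReLU(z1) = [0.0, 4.2]
output = (-0.6)·(0.0) + (-0.3)·(4.2) - 0.8 = -2.06

-2.06


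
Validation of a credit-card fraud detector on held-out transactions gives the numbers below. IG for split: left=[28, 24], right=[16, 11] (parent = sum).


Parent = [44, 35], H_parent = 0.9906
H_left = 0.9957 (n=52), H_right = 0.9751 (n=27)
H_children = (52/79)·0.9957 + (27/79)·0.9751 = 0.9887
IG = 0.9906 - 0.9887 = 0.0019

0.0019


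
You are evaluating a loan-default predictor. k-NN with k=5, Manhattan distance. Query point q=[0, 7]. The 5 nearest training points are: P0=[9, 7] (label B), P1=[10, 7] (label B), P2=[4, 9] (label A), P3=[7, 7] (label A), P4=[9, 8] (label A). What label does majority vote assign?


d(q,P0) = 9  (label B)
d(q,P1) = 10  (label B)
d(q,P2) = 6  (label A)
d(q,P3) = 7  (label A)
d(q,P4) = 10  (label A)
Votes: A=3, B=2
Majority → A

A


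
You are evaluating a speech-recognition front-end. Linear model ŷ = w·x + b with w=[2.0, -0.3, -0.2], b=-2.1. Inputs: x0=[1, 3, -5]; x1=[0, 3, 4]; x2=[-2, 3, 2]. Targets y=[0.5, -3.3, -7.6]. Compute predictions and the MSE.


ŷ0 = (2.0)·(1) + (-0.3)·(3) + (-0.2)·(-5) - 2.1 = 0.0
ŷ1 = (2.0)·(0) + (-0.3)·(3) + (-0.2)·(4) - 2.1 = -3.8
ŷ2 = (2.0)·(-2) + (-0.3)·(3) + (-0.2)·(2) - 2.1 = -7.4
errors² = [0.25, 0.25, 0.04]
MSE = 0.5400/3 = 0.18

0.18


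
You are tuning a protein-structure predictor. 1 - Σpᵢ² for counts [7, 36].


Probabilities: [7/43, 36/43] ≈ [0.1628, 0.8372]
Σpᵢ² = (49 + 1296)/43² = 1345/1849
Gini = 1 - Σpᵢ² = 1 - 1345/1849 = 0.2726

0.2726


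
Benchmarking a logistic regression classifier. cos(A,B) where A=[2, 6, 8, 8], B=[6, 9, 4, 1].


A·B = 2·6 + 6·9 + 8·4 + 8·1 = 106
‖A‖ = √168 = 12.9615, ‖B‖ = √134 = 11.5758
cos = 106/(√168·√134) = 106/√22512 = 0.7065

0.7065


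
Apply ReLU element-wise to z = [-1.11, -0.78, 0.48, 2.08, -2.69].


ReLU(-1.11) = max(0, -1.11) = 0.0
ReLU(-0.78) = max(0, -0.78) = 0.0
ReLU(0.48) = max(0, 0.48) = 0.48
ReLU(2.08) = max(0, 2.08) = 2.08
ReLU(-2.69) = max(0, -2.69) = 0.0
result = [0.0, 0.0, 0.48, 2.08, 0.0]

[0.0, 0.0, 0.48, 2.08, 0.0]


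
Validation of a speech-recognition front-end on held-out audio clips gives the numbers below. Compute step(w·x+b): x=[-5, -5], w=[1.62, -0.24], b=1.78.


z = (-5)·(1.62) + (-5)·(-0.24) + 1.78
  = -5.12
step(z) = 0 (z<0)

0


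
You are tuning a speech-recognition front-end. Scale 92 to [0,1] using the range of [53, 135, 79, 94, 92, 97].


min=53, max=135
(92-53)/(135-53) = 39/82 = 0.4756

0.4756


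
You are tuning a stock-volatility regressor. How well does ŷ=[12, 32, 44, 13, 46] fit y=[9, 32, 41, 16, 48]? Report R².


ȳ = 29.2
SS_res = Σ(y-ŷ)² = 31
SS_tot = Σ(y-ȳ)² = 1082.8
R² = 1 - SS_res/SS_tot = 1 - 0.0286 = 0.9714

0.9714


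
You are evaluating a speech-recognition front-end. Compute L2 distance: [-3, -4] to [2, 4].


d = √((-3-2)² + (-4-4)²)
  = √(25 + 64)
  = √89 = 9.434

9.434


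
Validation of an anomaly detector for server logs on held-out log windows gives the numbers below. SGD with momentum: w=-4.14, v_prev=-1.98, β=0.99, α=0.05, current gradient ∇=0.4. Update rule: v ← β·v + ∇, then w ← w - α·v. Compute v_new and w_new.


v_new = 0.99·-1.98 + 0.4 = -1.9602 + 0.4 = -1.5602
w_new = -4.14 - 0.05·-1.5602 = -4.14 + 0.07801 = -4.06199

v_new=-1.5602, w_new=-4.06199


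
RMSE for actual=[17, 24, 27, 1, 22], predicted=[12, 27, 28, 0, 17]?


MSE = 61/5 = 12.2
RMSE = √(61/5) = 3.4928

3.4928


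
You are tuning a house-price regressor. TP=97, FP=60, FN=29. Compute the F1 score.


Precision = 97/157 = 0.6178
Recall = 97/126 = 0.7698
F1 = 2·P·R/(P+R) = 2·TP/(2·TP+FP+FN) = 194/(194+60+29) = 194/283 = 0.6855

0.6855


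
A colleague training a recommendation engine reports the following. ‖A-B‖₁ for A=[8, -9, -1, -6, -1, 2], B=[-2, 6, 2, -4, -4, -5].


d = |8+ 2| + |-9-6| + |-1-2| + |-6+ 4| + |-1+ 4| + |2+ 5|
  = 10 + 15 + 3 + 2 + 3 + 7
  = 40

40


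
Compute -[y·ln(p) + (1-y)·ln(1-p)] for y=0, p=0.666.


BCE = -[y·ln(p) + (1-y)·ln(1-p)]
= -0 - 1·ln(1-0.666)
= -ln(0.334) = 1.0966

1.0966


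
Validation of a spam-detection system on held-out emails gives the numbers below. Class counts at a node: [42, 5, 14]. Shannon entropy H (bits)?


Probabilities: [42/61, 5/61, 14/61] ≈ [0.6885, 0.082, 0.2295]
H = -((42/61)·log₂(42/61) + (5/61)·log₂(5/61) + (14/61)·log₂(14/61))
  = 1.1539 bits

1.1539 bits
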